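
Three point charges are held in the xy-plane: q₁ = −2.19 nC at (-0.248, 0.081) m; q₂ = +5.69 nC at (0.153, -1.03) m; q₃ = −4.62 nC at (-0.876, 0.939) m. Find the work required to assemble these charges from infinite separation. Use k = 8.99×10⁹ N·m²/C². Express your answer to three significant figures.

-1.16×10⁻⁷ J

The assembly work is the sum of pairwise potential energies, U = Σ_{i<j} kqᵢqⱼ/rᵢⱼ.
Pair separations: r₁₂ = 1.18 m, r₁₃ = 1.06 m, r₂₃ = 2.22 m.
U = (-9.48×10⁻⁸) + (8.55×10⁻⁸) + (-1.06×10⁻⁷) = -1.16×10⁻⁷ J.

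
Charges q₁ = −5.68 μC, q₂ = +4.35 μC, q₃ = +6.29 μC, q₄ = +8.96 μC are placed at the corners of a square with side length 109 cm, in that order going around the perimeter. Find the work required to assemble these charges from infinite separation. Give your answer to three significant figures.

The assembly work is the sum of pairwise potential energies, U = Σ_{i<j} kqᵢqⱼ/rᵢⱼ.
The four side pairs have separation 1.09 m and the two diagonal pairs 1.54 m.
Summing all 6 pair terms gives U = 0.0859 J.

0.0859 J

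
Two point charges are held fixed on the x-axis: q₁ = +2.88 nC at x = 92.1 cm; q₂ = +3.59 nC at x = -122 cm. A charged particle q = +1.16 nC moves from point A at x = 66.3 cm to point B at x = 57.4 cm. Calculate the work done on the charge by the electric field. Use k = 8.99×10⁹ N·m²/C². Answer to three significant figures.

2.89×10⁻⁸ J

The work done by the electric force is W_field = −ΔU = −q(V_B − V_A) = q(V_A − V_B).
At A: distances to the source charges are 0.258 m, 1.88 m; V_A = Σ kqᵢ/rᵢ = 117 V.
At B: distances to the source charges are 0.347 m, 1.79 m; V_B = Σ kqᵢ/rᵢ = 92.6 V.
ΔV = V_B − V_A = -24.9 V.
W_field = −qΔV = −(1.16×10⁻⁹ C)(-24.9 V) = 2.89×10⁻⁸ J.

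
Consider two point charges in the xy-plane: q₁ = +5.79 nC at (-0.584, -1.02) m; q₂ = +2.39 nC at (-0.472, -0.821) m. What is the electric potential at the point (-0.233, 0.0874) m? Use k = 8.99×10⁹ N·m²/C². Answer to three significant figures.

67.7 V

The total potential is the scalar sum of each charge's contribution, V = Σ kqᵢ/rᵢ.
Distances from the field point to each charge: r₁ = 1.16 m, r₂ = 0.939 m.
V = k[(5.79×10⁻⁹)/(1.16) + (2.39×10⁻⁹)/(0.939)] = 67.7 V.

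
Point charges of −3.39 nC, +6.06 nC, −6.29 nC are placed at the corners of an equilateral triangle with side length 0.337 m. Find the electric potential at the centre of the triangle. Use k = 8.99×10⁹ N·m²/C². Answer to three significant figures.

Electric potential is a scalar, so the contributions from each charge add algebraically: V = Σ kqᵢ/rᵢ.
The distance from each vertex to the centroid is a/√3 = 0.195 m.
V = k[(-3.39×10⁻⁹)/(0.195) + (6.06×10⁻⁹)/(0.195) + (-6.29×10⁻⁹)/(0.195)] = -167 V.

-167 V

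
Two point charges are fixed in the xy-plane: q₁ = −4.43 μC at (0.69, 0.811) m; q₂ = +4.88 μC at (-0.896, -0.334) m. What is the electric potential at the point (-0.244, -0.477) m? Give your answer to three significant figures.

Electric potential is a scalar, so the contributions from each charge add algebraically: V = Σ kqᵢ/rᵢ.
Distances from the field point to each charge: r₁ = 1.59 m, r₂ = 0.667 m.
V = k[(-4.43×10⁻⁶)/(1.59) + (4.88×10⁻⁶)/(0.667)] = 4.07×10⁴ V.

4.07×10⁴ V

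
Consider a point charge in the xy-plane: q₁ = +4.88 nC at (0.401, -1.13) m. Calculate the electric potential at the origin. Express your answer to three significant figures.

Electric potential is a scalar, so the contributions from each charge add algebraically: V = Σ kqᵢ/rᵢ.
Distances from the field point to each charge: r₁ = 1.20 m.
V = k[(4.88×10⁻⁹)/(1.20)] = 36.6 V.

36.6 V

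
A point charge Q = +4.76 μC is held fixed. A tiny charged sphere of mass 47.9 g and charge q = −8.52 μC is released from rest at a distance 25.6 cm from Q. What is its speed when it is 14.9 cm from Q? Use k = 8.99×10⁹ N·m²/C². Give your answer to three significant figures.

Only the electrostatic force acts, so mechanical energy is conserved: ½mv² = U₁ − U₂ = kQq(1/r₁ − 1/r₂).
U₁ − U₂ = (8.99×10⁹ N·m²/C²)(4.76×10⁻⁶ C)(-8.52×10⁻⁶ C)(1/0.256 − 1/0.149) = 1.02 J.
v = √(2·1.02/0.0479) = 6.53 m/s.

6.53 m/s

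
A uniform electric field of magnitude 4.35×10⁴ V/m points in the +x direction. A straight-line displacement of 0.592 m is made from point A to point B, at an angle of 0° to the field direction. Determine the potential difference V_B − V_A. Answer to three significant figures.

Only the component of displacement along E changes the potential: ΔV = −E·d·cosθ.
ΔV = −(4.35×10⁴ V/m)(0.592 m)cos0° = -2.58×10⁴ V.

-2.58×10⁴ V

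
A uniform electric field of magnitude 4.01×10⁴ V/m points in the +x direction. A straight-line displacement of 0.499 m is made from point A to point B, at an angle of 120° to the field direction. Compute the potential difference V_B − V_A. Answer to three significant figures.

Only the component of displacement along E changes the potential: ΔV = −E·d·cosθ.
ΔV = −(4.01×10⁴ V/m)(0.499 m)cos120° = 1.00×10⁴ V.

1.00×10⁴ V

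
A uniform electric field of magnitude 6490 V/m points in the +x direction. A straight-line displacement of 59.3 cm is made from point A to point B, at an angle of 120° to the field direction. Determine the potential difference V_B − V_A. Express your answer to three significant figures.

1920 V

Only the component of displacement along E changes the potential: ΔV = −E·d·cosθ.
ΔV = −(6490 V/m)(0.593 m)cos120° = 1920 V.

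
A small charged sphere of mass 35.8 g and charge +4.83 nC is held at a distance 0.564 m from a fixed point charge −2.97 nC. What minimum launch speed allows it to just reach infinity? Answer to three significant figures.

To just escape, total mechanical energy must reach zero at infinity: ½mv²_min + U = 0, so ½mv²_min = −U = |kQq|/r.
|U| = |kQq|/r = (8.99×10⁹ N·m²/C²)(2.97×10⁻⁹)(4.83×10⁻⁹)/(0.564) = 2.29×10⁻⁷ J.
v_min = √(2|U|/m) = √(2·2.29×10⁻⁷/0.0358) = 3.57×10⁻³ m/s.

3.57×10⁻³ m/s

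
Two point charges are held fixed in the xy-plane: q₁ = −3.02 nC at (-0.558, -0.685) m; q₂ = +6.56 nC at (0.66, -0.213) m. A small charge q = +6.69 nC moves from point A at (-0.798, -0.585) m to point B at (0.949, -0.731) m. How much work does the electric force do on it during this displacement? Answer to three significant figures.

-9.81×10⁻⁷ J

The work done by the electric force is W_field = −ΔU = −q(V_B − V_A) = q(V_A − V_B).
At A: distances to the source charges are 0.260 m, 1.50 m; V_A = Σ kqᵢ/rᵢ = -65.2 V.
At B: distances to the source charges are 1.51 m, 0.593 m; V_B = Σ kqᵢ/rᵢ = 81.4 V.
ΔV = V_B − V_A = 147 V.
W_field = −qΔV = −(6.69×10⁻⁹ C)(147 V) = -9.81×10⁻⁷ J.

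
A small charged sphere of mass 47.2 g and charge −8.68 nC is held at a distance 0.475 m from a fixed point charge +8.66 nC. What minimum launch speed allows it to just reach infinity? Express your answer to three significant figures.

To just escape, total mechanical energy must reach zero at infinity: ½mv²_min + U = 0, so ½mv²_min = −U = |kQq|/r.
|U| = |kQq|/r = (8.99×10⁹ N·m²/C²)(8.66×10⁻⁹)(8.68×10⁻⁹)/(0.475) = 1.42×10⁻⁶ J.
v_min = √(2|U|/m) = √(2·1.42×10⁻⁶/0.0472) = 7.76×10⁻³ m/s.

7.76×10⁻³ m/s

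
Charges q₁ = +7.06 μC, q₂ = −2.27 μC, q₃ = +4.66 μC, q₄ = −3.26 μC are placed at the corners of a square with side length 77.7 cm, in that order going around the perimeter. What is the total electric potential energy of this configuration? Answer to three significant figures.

-0.420 J

The assembly work is the sum of pairwise potential energies, U = Σ_{i<j} kqᵢqⱼ/rᵢⱼ.
The four side pairs have separation 0.777 m and the two diagonal pairs 1.10 m.
Summing all 6 pair terms gives U = -0.420 J.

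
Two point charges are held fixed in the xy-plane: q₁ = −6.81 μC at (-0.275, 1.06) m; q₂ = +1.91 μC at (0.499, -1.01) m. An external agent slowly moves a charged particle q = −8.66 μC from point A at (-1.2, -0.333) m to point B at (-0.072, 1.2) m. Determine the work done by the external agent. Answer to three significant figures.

For quasistatic motion the external work equals the change in potential energy: W_ext = qΔV = q(V_B − V_A).
At A: distances to the source charges are 1.67 m, 1.83 m; V_A = Σ kqᵢ/rᵢ = -2.72×10⁴ V.
At B: distances to the source charges are 0.247 m, 2.28 m; V_B = Σ kqᵢ/rᵢ = -2.41×10⁵ V.
ΔV = V_B − V_A = -2.14×10⁵ V.
W_ext = qΔV = (-8.66×10⁻⁶ C)(-2.14×10⁵ V) = 1.85 J.

1.85 J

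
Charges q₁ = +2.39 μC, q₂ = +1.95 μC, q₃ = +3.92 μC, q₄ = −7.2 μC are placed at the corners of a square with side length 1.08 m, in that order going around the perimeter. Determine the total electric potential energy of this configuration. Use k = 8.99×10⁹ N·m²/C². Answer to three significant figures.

The assembly work is the sum of pairwise potential energies, U = Σ_{i<j} kqᵢqⱼ/rᵢⱼ.
The four side pairs have separation 1.08 m and the two diagonal pairs 1.53 m.
Summing all 6 pair terms gives U = -0.303 J.

-0.303 J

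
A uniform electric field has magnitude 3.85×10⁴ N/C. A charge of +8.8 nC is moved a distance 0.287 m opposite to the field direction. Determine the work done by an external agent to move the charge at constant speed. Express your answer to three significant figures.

The potential change for a displacement 0.287 m opposite to the field direction is ΔV = +Ed = 1.10×10⁴ V.
W_ext = qΔV = 9.72×10⁻⁵ J.

9.72×10⁻⁵ J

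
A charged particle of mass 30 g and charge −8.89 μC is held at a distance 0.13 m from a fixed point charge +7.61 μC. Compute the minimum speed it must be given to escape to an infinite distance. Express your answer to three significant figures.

17.7 m/s

To just escape, total mechanical energy must reach zero at infinity: ½mv²_min + U = 0, so ½mv²_min = −U = |kQq|/r.
|U| = |kQq|/r = (8.99×10⁹ N·m²/C²)(7.61×10⁻⁶)(8.89×10⁻⁶)/(0.130) = 4.68 J.
v_min = √(2|U|/m) = √(2·4.68/0.0300) = 17.7 m/s.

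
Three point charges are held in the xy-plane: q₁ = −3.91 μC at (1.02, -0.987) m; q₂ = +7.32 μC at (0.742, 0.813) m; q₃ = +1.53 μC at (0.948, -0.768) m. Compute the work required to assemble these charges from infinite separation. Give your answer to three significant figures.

The assembly work is the sum of pairwise potential energies, U = Σ_{i<j} kqᵢqⱼ/rᵢⱼ.
Pair separations: r₁₂ = 1.82 m, r₁₃ = 0.231 m, r₂₃ = 1.59 m.
U = (-0.141) + (-0.233) + (0.0632) = -0.311 J.

-0.311 J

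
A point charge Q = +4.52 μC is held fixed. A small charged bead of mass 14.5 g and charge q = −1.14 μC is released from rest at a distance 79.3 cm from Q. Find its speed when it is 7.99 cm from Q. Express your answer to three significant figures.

Only the electrostatic force acts, so mechanical energy is conserved: ½mv² = U₁ − U₂ = kQq(1/r₁ − 1/r₂).
U₁ − U₂ = (8.99×10⁹ N·m²/C²)(4.52×10⁻⁶ C)(-1.14×10⁻⁶ C)(1/0.793 − 1/0.0799) = 0.521 J.
v = √(2·0.521/0.0145) = 8.48 m/s.

8.48 m/s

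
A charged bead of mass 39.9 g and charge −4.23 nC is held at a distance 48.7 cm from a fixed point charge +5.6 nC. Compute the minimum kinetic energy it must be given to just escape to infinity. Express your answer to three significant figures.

To just escape, total mechanical energy must reach zero at infinity: ½mv²_min + U = 0, so ½mv²_min = −U = |kQq|/r.
|U| = |kQq|/r = (8.99×10⁹ N·m²/C²)(5.60×10⁻⁹)(4.23×10⁻⁹)/(0.487) = 4.37×10⁻⁷ J.

4.37×10⁻⁷ J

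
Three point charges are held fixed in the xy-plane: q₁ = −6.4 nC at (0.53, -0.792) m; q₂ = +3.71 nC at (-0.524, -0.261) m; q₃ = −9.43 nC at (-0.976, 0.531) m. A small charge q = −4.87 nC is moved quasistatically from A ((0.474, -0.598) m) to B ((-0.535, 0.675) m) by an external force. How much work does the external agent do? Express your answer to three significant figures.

-5.87×10⁻⁷ J

For quasistatic motion the external work equals the change in potential energy: W_ext = qΔV = q(V_B − V_A).
At A: distances to the source charges are 0.202 m, 1.05 m, 1.84 m; V_A = Σ kqᵢ/rᵢ = -299 V.
At B: distances to the source charges are 1.81 m, 0.936 m, 0.464 m; V_B = Σ kqᵢ/rᵢ = -179 V.
ΔV = V_B − V_A = 121 V.
W_ext = qΔV = (-4.87×10⁻⁹ C)(121 V) = -5.87×10⁻⁷ J.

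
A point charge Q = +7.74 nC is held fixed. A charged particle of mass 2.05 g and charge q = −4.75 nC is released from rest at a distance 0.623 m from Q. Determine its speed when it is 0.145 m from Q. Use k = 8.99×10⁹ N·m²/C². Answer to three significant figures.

0.0413 m/s

Only the electrostatic force acts, so mechanical energy is conserved: ½mv² = U₁ − U₂ = kQq(1/r₁ − 1/r₂).
U₁ − U₂ = (8.99×10⁹ N·m²/C²)(7.74×10⁻⁹ C)(-4.75×10⁻⁹ C)(1/0.623 − 1/0.145) = 1.75×10⁻⁶ J.
v = √(2·1.75×10⁻⁶/2.05×10⁻³) = 0.0413 m/s.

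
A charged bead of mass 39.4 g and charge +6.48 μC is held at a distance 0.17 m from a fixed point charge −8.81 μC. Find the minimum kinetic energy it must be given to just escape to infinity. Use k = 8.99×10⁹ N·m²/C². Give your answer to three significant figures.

To just escape, total mechanical energy must reach zero at infinity: ½mv²_min + U = 0, so ½mv²_min = −U = |kQq|/r.
|U| = |kQq|/r = (8.99×10⁹ N·m²/C²)(8.81×10⁻⁶)(6.48×10⁻⁶)/(0.170) = 3.02 J.

3.02 J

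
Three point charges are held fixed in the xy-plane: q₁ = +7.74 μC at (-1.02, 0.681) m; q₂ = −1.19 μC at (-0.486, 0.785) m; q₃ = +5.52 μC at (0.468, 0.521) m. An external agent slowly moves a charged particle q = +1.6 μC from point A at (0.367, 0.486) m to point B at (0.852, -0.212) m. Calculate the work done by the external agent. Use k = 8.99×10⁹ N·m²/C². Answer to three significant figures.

For quasistatic motion the external work equals the change in potential energy: W_ext = qΔV = q(V_B − V_A).
At A: distances to the source charges are 1.40 m, 0.904 m, 0.107 m; V_A = Σ kqᵢ/rᵢ = 5.02×10⁵ V.
At B: distances to the source charges are 2.07 m, 1.67 m, 0.827 m; V_B = Σ kqᵢ/rᵢ = 8.71×10⁴ V.
ΔV = V_B − V_A = -4.15×10⁵ V.
W_ext = qΔV = (1.60×10⁻⁶ C)(-4.15×10⁵ V) = -0.664 J.

-0.664 J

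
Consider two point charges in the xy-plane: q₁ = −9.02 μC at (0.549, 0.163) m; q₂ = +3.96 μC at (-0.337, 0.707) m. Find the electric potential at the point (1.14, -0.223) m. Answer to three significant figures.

-9.45×10⁴ V

The total potential is the scalar sum of each charge's contribution, V = Σ kqᵢ/rᵢ.
Distances from the field point to each charge: r₁ = 0.706 m, r₂ = 1.75 m.
V = k[(-9.02×10⁻⁶)/(0.706) + (3.96×10⁻⁶)/(1.75)] = -9.45×10⁴ V.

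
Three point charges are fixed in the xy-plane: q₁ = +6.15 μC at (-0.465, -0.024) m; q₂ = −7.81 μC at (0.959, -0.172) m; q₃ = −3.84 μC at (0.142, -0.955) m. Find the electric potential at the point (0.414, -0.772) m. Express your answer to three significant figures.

-1.44×10⁵ V

The total potential is the scalar sum of each charge's contribution, V = Σ kqᵢ/rᵢ.
Distances from the field point to each charge: r₁ = 1.15 m, r₂ = 0.811 m, r₃ = 0.328 m.
V = k[(6.15×10⁻⁶)/(1.15) + (-7.81×10⁻⁶)/(0.811) + (-3.84×10⁻⁶)/(0.328)] = -1.44×10⁵ V.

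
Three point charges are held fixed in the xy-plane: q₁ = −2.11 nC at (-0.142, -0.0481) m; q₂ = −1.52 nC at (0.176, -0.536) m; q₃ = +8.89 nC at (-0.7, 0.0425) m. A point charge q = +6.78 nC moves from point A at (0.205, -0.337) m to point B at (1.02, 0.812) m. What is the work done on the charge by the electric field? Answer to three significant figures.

The work done by the electric force is W_field = −ΔU = −q(V_B − V_A) = q(V_A − V_B).
At A: distances to the source charges are 0.452 m, 0.201 m, 0.981 m; V_A = Σ kqᵢ/rᵢ = -28.5 V.
At B: distances to the source charges are 1.45 m, 1.59 m, 1.88 m; V_B = Σ kqᵢ/rᵢ = 20.7 V.
ΔV = V_B − V_A = 49.2 V.
W_field = −qΔV = −(6.78×10⁻⁹ C)(49.2 V) = -3.34×10⁻⁷ J.

-3.34×10⁻⁷ J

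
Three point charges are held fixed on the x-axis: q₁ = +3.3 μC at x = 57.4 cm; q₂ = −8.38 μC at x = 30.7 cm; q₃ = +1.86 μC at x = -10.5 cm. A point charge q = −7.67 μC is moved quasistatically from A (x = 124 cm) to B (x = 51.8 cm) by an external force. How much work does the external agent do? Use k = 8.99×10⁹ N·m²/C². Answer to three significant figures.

For quasistatic motion the external work equals the change in potential energy: W_ext = qΔV = q(V_B − V_A).
At A: distances to the source charges are 0.666 m, 0.933 m, 1.34 m; V_A = Σ kqᵢ/rᵢ = -2.38×10⁴ V.
At B: distances to the source charges are 0.0560 m, 0.211 m, 0.623 m; V_B = Σ kqᵢ/rᵢ = 2.00×10⁵ V.
ΔV = V_B − V_A = 2.23×10⁵ V.
W_ext = qΔV = (-7.67×10⁻⁶ C)(2.23×10⁵ V) = -1.71 J.

-1.71 J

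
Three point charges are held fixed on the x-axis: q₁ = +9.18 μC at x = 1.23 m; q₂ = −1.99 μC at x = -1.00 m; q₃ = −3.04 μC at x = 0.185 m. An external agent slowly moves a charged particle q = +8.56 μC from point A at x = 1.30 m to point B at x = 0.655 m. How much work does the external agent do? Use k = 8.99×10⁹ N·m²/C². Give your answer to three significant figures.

For quasistatic motion the external work equals the change in potential energy: W_ext = qΔV = q(V_B − V_A).
At A: distances to the source charges are 0.0700 m, 2.30 m, 1.11 m; V_A = Σ kqᵢ/rᵢ = 1.15×10⁶ V.
At B: distances to the source charges are 0.575 m, 1.66 m, 0.470 m; V_B = Σ kqᵢ/rᵢ = 7.46×10⁴ V.
ΔV = V_B − V_A = -1.07×10⁶ V.
W_ext = qΔV = (8.56×10⁻⁶ C)(-1.07×10⁶ V) = -9.18 J.

-9.18 J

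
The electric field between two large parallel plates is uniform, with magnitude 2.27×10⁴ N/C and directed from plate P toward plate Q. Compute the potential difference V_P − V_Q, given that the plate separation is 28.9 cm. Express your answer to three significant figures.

In a uniform field, potential decreases in the direction of E: ΔV = −E·d for a displacement d parallel to E.
Going from Q to P is a displacement of 28.9 cm opposite to the field, so V_P − V_Q = +Ed = 6560 V.

6560 V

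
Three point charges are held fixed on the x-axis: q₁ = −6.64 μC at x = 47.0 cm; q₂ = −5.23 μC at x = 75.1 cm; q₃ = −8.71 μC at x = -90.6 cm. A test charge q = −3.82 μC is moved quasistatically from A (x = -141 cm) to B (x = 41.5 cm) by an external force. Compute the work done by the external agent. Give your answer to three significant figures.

For quasistatic motion the external work equals the change in potential energy: W_ext = qΔV = q(V_B − V_A).
At A: distances to the source charges are 1.88 m, 2.16 m, 0.504 m; V_A = Σ kqᵢ/rᵢ = -2.09×10⁵ V.
At B: distances to the source charges are 0.0550 m, 0.336 m, 1.32 m; V_B = Σ kqᵢ/rᵢ = -1.28×10⁶ V.
ΔV = V_B − V_A = -1.08×10⁶ V.
W_ext = qΔV = (-3.82×10⁻⁶ C)(-1.08×10⁶ V) = 4.11 J.

4.11 J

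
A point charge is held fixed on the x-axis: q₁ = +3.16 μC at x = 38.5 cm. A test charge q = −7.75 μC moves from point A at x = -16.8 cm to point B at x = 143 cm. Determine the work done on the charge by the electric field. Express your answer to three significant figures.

-0.187 J

The work done by the electric force is W_field = −ΔU = −q(V_B − V_A) = q(V_A − V_B).
At A: distance to the source charge is 0.553 m; V_A = kq₁/r = 5.14×10⁴ V.
At B: distance to the source charge is 1.04 m; V_B = kq₁/r = 2.72×10⁴ V.
ΔV = V_B − V_A = -2.42×10⁴ V.
W_field = −qΔV = −(-7.75×10⁻⁶ C)(-2.42×10⁴ V) = -0.187 J.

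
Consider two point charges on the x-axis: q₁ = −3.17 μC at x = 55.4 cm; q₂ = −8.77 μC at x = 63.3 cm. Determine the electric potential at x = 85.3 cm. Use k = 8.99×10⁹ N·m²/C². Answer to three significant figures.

-4.54×10⁵ V

Electric potential is a scalar, so the contributions from each charge add algebraically: V = Σ kqᵢ/rᵢ.
Distances from the field point to each charge: r₁ = 0.299 m, r₂ = 0.220 m.
V = k[(-3.17×10⁻⁶)/(0.299) + (-8.77×10⁻⁶)/(0.220)] = -4.54×10⁵ V.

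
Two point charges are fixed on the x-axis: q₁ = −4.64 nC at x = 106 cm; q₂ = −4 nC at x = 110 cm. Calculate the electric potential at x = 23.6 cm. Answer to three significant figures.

Electric potential is a scalar, so the contributions from each charge add algebraically: V = Σ kqᵢ/rᵢ.
Distances from the field point to each charge: r₁ = 0.824 m, r₂ = 0.864 m.
V = k[(-4.64×10⁻⁹)/(0.824) + (-4.00×10⁻⁹)/(0.864)] = -92.2 V.

-92.2 V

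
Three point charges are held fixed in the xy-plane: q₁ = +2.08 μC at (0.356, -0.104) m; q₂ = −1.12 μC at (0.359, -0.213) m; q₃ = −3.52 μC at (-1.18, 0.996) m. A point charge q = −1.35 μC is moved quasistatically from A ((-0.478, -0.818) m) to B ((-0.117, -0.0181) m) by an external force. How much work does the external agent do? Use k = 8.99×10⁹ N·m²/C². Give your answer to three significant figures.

For quasistatic motion the external work equals the change in potential energy: W_ext = qΔV = q(V_B − V_A).
At A: distances to the source charges are 1.10 m, 1.03 m, 1.95 m; V_A = Σ kqᵢ/rᵢ = -8990 V.
At B: distances to the source charges are 0.481 m, 0.514 m, 1.47 m; V_B = Σ kqᵢ/rᵢ = -2220 V.
ΔV = V_B − V_A = 6770 V.
W_ext = qΔV = (-1.35×10⁻⁶ C)(6770 V) = -9.14×10⁻³ J.

-9.14×10⁻³ J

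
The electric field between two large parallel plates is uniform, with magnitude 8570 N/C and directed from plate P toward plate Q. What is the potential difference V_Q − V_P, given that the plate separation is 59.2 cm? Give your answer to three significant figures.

In a uniform field, potential decreases in the direction of E: ΔV = −E·d for a displacement d parallel to E.
Going from P to Q is a displacement of 59.2 cm along the field, so V_Q − V_P = −Ed = -5070 V.

-5070 V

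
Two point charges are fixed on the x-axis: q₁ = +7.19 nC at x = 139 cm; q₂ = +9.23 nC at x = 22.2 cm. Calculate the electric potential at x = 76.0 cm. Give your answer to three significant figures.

The total potential is the scalar sum of each charge's contribution, V = Σ kqᵢ/rᵢ.
Distances from the field point to each charge: r₁ = 0.630 m, r₂ = 0.538 m.
V = k[(7.19×10⁻⁹)/(0.630) + (9.23×10⁻⁹)/(0.538)] = 257 V.

257 V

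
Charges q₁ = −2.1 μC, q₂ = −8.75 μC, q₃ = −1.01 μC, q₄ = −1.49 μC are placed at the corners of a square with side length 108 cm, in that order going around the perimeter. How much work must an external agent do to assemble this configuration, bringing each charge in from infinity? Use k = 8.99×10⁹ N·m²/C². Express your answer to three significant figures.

The work to assemble the configuration equals its total potential energy, U = Σ kqᵢqⱼ/rᵢⱼ over all pairs.
The four side pairs have separation 1.08 m and the two diagonal pairs 1.53 m.
Summing all 6 pair terms gives U = 0.354 J.

0.354 J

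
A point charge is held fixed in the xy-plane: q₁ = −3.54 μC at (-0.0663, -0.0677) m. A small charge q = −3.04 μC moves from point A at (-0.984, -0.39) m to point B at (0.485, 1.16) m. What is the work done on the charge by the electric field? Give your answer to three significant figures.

The work done by the electric force is W_field = −ΔU = −q(V_B − V_A) = q(V_A − V_B).
At A: distance to the source charge is 0.973 m; V_A = kq₁/r = -3.27×10⁴ V.
At B: distance to the source charge is 1.35 m; V_B = kq₁/r = -2.36×10⁴ V.
ΔV = V_B − V_A = 9070 V.
W_field = −qΔV = −(-3.04×10⁻⁶ C)(9070 V) = 0.0276 J.

0.0276 J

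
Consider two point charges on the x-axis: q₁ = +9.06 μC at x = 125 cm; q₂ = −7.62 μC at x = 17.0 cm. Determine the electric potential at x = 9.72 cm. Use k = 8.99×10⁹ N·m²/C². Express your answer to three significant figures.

The total potential is the scalar sum of each charge's contribution, V = Σ kqᵢ/rᵢ.
Distances from the field point to each charge: r₁ = 1.15 m, r₂ = 0.0728 m.
V = k[(9.06×10⁻⁶)/(1.15) + (-7.62×10⁻⁶)/(0.0728)] = -8.70×10⁵ V.

-8.70×10⁵ V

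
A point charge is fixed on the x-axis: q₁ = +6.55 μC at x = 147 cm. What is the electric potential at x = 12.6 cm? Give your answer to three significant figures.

The total potential is the scalar sum of each charge's contribution, V = Σ kqᵢ/rᵢ.
V = k[(6.55×10⁻⁶)/(1.34)] = 4.38×10⁴ V.

4.38×10⁴ V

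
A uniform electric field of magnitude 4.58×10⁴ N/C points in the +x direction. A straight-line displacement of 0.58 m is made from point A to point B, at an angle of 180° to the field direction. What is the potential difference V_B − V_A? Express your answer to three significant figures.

Only the component of displacement along E changes the potential: ΔV = −E·d·cosθ.
ΔV = −(4.58×10⁴ V/m)(0.580 m)cos180° = 2.66×10⁴ V.

2.66×10⁴ V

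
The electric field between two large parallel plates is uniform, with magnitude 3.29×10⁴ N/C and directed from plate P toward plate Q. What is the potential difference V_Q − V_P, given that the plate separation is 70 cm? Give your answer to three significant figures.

-2.30×10⁴ V

In a uniform field, potential decreases in the direction of E: ΔV = −E·d for a displacement d parallel to E.
Going from P to Q is a displacement of 70 cm along the field, so V_Q − V_P = −Ed = -2.30×10⁴ V.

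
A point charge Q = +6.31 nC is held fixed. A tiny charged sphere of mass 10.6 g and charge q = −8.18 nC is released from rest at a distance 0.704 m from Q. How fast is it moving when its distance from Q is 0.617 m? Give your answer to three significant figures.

4.19×10⁻³ m/s

Only the electrostatic force acts, so mechanical energy is conserved: ½mv² = U₁ − U₂ = kQq(1/r₁ − 1/r₂).
U₁ − U₂ = (8.99×10⁹ N·m²/C²)(6.31×10⁻⁹ C)(-8.18×10⁻⁹ C)(1/0.704 − 1/0.617) = 9.29×10⁻⁸ J.
v = √(2·9.29×10⁻⁸/0.0106) = 4.19×10⁻³ m/s.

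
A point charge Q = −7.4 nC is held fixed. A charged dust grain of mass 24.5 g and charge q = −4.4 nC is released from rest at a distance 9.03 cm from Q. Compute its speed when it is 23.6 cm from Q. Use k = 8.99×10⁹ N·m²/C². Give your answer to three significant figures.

Only the electrostatic force acts, so mechanical energy is conserved: ½mv² = U₁ − U₂ = kQq(1/r₁ − 1/r₂).
U₁ − U₂ = (8.99×10⁹ N·m²/C²)(-7.40×10⁻⁹ C)(-4.40×10⁻⁹ C)(1/0.0903 − 1/0.236) = 2.00×10⁻⁶ J.
v = √(2·2.00×10⁻⁶/0.0245) = 0.0128 m/s.

0.0128 m/s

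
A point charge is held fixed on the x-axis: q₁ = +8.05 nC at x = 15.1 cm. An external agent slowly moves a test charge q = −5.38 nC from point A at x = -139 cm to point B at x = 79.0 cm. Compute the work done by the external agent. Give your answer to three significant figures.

For quasistatic motion the external work equals the change in potential energy: W_ext = qΔV = q(V_B − V_A).
At A: distance to the source charge is 1.54 m; V_A = kq₁/r = 47.0 V.
At B: distance to the source charge is 0.639 m; V_B = kq₁/r = 113 V.
ΔV = V_B − V_A = 66.3 V.
W_ext = qΔV = (-5.38×10⁻⁹ C)(66.3 V) = -3.57×10⁻⁷ J.

-3.57×10⁻⁷ J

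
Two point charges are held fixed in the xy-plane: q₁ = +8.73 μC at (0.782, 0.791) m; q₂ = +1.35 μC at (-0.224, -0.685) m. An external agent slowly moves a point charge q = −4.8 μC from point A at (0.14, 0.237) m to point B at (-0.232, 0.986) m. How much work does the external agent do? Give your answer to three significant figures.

0.103 J

For quasistatic motion the external work equals the change in potential energy: W_ext = qΔV = q(V_B − V_A).
At A: distances to the source charges are 0.848 m, 0.991 m; V_A = Σ kqᵢ/rᵢ = 1.05×10⁵ V.
At B: distances to the source charges are 1.03 m, 1.67 m; V_B = Σ kqᵢ/rᵢ = 8.33×10⁴ V.
ΔV = V_B − V_A = -2.15×10⁴ V.
W_ext = qΔV = (-4.80×10⁻⁶ C)(-2.15×10⁴ V) = 0.103 J.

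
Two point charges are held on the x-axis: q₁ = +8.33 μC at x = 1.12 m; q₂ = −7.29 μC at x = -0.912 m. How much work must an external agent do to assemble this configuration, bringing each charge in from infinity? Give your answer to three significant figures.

The assembly work is the sum of pairwise potential energies, U = Σ_{i<j} kqᵢqⱼ/rᵢⱼ.
Pair separations: r₁₂ = 2.03 m.
U = (-0.269) = -0.269 J.

-0.269 J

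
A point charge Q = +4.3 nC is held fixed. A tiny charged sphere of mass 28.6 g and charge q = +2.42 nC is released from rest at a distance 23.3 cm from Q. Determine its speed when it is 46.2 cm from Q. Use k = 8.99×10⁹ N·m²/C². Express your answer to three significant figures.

3.73×10⁻³ m/s

Only the electrostatic force acts, so mechanical energy is conserved: ½mv² = U₁ − U₂ = kQq(1/r₁ − 1/r₂).
U₁ − U₂ = (8.99×10⁹ N·m²/C²)(4.30×10⁻⁹ C)(2.42×10⁻⁹ C)(1/0.233 − 1/0.462) = 1.99×10⁻⁷ J.
v = √(2·1.99×10⁻⁷/0.0286) = 3.73×10⁻³ m/s.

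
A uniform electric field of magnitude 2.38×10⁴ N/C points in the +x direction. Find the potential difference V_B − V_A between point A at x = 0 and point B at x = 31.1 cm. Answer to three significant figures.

-7400 V

In a uniform field, potential decreases in the direction of E: V_B − V_A = −E·Δx.
V_B − V_A = −(2.38×10⁴ V/m)(0.311 m) = -7400 V.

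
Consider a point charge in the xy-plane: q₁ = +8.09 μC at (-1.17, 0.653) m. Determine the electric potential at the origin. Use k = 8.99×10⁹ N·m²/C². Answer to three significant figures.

The total potential is the scalar sum of each charge's contribution, V = Σ kqᵢ/rᵢ.
Distances from the field point to each charge: r₁ = 1.34 m.
V = k[(8.09×10⁻⁶)/(1.34)] = 5.43×10⁴ V.

5.43×10⁴ V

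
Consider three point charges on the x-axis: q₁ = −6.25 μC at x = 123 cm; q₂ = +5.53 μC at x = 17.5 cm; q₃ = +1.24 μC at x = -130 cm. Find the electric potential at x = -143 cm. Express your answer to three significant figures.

Electric potential is a scalar, so the contributions from each charge add algebraically: V = Σ kqᵢ/rᵢ.
Distances from the field point to each charge: r₁ = 2.66 m, r₂ = 1.60 m, r₃ = 0.130 m.
V = k[(-6.25×10⁻⁶)/(2.66) + (5.53×10⁻⁶)/(1.60) + (1.24×10⁻⁶)/(0.130)] = 9.56×10⁴ V.

9.56×10⁴ V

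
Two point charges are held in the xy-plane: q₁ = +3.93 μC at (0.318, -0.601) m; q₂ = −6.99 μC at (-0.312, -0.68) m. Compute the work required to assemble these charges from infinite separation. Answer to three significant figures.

-0.389 J

The assembly work is the sum of pairwise potential energies, U = Σ_{i<j} kqᵢqⱼ/rᵢⱼ.
Pair separations: r₁₂ = 0.635 m.
U = (-0.389) = -0.389 J.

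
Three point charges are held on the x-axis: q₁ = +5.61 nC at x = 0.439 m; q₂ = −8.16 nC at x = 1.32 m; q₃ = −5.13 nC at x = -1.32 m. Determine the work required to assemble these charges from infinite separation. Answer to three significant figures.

The assembly work is the sum of pairwise potential energies, U = Σ_{i<j} kqᵢqⱼ/rᵢⱼ.
Pair separations: r₁₂ = 0.881 m, r₁₃ = 1.76 m, r₂₃ = 2.64 m.
U = (-4.67×10⁻⁷) + (-1.47×10⁻⁷) + (1.43×10⁻⁷) = -4.72×10⁻⁷ J.

-4.72×10⁻⁷ J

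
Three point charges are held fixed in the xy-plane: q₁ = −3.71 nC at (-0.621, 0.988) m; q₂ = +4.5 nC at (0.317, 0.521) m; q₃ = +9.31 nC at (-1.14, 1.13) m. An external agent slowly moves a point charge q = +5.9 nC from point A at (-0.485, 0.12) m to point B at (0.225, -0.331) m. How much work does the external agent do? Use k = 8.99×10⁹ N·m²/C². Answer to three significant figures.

For quasistatic motion the external work equals the change in potential energy: W_ext = qΔV = q(V_B − V_A).
At A: distances to the source charges are 0.879 m, 0.897 m, 1.20 m; V_A = Σ kqᵢ/rᵢ = 76.7 V.
At B: distances to the source charges are 1.57 m, 0.857 m, 2.00 m; V_B = Σ kqᵢ/rᵢ = 67.8 V.
ΔV = V_B − V_A = -8.90 V.
W_ext = qΔV = (5.90×10⁻⁹ C)(-8.90 V) = -5.25×10⁻⁸ J.

-5.25×10⁻⁸ J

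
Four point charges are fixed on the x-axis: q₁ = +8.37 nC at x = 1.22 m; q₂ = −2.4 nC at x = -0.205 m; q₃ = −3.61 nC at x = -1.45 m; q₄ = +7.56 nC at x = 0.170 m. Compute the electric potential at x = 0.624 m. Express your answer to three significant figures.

Electric potential is a scalar, so the contributions from each charge add algebraically: V = Σ kqᵢ/rᵢ.
Distances from the field point to each charge: r₁ = 0.596 m, r₂ = 0.829 m, r₃ = 2.07 m, r₄ = 0.454 m.
V = k[(8.37×10⁻⁹)/(0.596) + (-2.40×10⁻⁹)/(0.829) + (-3.61×10⁻⁹)/(2.07) + (7.56×10⁻⁹)/(0.454)] = 234 V.

234 V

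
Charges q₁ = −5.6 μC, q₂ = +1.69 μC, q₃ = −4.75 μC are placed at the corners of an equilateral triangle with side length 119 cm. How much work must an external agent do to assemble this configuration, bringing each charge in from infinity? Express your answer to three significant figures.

The work to assemble the configuration equals its total potential energy, U = Σ kqᵢqⱼ/rᵢⱼ over all pairs.
All three pair separations equal the side length, 1.19 m.
U = (-0.0715) + (0.201) + (-0.0606) = 0.0688 J.

0.0688 J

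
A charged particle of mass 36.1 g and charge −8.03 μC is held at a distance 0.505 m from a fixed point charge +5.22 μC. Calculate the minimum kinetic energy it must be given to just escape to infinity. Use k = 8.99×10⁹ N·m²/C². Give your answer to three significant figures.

0.746 J

To just escape, total mechanical energy must reach zero at infinity: ½mv²_min + U = 0, so ½mv²_min = −U = |kQq|/r.
|U| = |kQq|/r = (8.99×10⁹ N·m²/C²)(5.22×10⁻⁶)(8.03×10⁻⁶)/(0.505) = 0.746 J.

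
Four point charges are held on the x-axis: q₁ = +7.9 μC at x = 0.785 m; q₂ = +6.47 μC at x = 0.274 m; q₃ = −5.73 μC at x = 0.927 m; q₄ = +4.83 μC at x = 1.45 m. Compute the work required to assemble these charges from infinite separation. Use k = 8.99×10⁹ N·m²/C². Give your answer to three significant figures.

The work to assemble the configuration equals its total potential energy, U = Σ kqᵢqⱼ/rᵢⱼ over all pairs.
Pair separations: r₁₂ = 0.511 m, r₁₃ = 0.142 m, r₁₄ = 0.665 m, r₂₃ = 0.653 m, r₂₄ = 1.18 m, r₃₄ = 0.523 m.
Summing all 6 pair terms gives U = -2.20 J.

-2.20 J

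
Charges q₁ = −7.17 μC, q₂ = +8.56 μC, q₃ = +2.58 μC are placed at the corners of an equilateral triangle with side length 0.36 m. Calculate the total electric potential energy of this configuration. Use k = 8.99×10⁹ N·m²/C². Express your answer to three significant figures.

-1.44 J

The work to assemble the configuration equals its total potential energy, U = Σ kqᵢqⱼ/rᵢⱼ over all pairs.
All three pair separations equal the side length, 0.360 m.
U = (-1.53) + (-0.462) + (0.552) = -1.44 J.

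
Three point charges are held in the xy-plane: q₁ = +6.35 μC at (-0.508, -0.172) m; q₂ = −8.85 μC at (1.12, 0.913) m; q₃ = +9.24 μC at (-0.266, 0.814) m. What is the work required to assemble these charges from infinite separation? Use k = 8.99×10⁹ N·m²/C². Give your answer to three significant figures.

The assembly work is the sum of pairwise potential energies, U = Σ_{i<j} kqᵢqⱼ/rᵢⱼ.
Pair separations: r₁₂ = 1.96 m, r₁₃ = 1.02 m, r₂₃ = 1.39 m.
U = (-0.258) + (0.520) + (-0.529) = -0.268 J.

-0.268 J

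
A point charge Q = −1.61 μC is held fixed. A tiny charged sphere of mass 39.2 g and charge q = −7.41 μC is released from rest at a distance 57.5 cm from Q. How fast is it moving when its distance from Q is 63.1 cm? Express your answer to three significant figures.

Only the electrostatic force acts, so mechanical energy is conserved: ½mv² = U₁ − U₂ = kQq(1/r₁ − 1/r₂).
U₁ − U₂ = (8.99×10⁹ N·m²/C²)(-1.61×10⁻⁶ C)(-7.41×10⁻⁶ C)(1/0.575 − 1/0.631) = 0.0166 J.
v = √(2·0.0166/0.0392) = 0.919 m/s.

0.919 m/s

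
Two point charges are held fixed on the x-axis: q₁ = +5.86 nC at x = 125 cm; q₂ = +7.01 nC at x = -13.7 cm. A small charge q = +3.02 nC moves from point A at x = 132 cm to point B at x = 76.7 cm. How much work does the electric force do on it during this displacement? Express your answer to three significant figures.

The work done by the electric force is W_field = −ΔU = −q(V_B − V_A) = q(V_A − V_B).
At A: distances to the source charges are 0.0700 m, 1.46 m; V_A = Σ kqᵢ/rᵢ = 796 V.
At B: distances to the source charges are 0.483 m, 0.904 m; V_B = Σ kqᵢ/rᵢ = 179 V.
ΔV = V_B − V_A = -617 V.
W_field = −qΔV = −(3.02×10⁻⁹ C)(-617 V) = 1.86×10⁻⁶ J.

1.86×10⁻⁶ J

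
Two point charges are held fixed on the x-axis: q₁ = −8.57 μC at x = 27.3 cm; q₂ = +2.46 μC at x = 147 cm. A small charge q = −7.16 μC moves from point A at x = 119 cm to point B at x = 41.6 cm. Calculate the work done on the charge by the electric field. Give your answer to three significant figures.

The work done by the electric force is W_field = −ΔU = −q(V_B − V_A) = q(V_A − V_B).
At A: distances to the source charges are 0.917 m, 0.280 m; V_A = Σ kqᵢ/rᵢ = -5030 V.
At B: distances to the source charges are 0.143 m, 1.05 m; V_B = Σ kqᵢ/rᵢ = -5.18×10⁵ V.
ΔV = V_B − V_A = -5.13×10⁵ V.
W_field = −qΔV = −(-7.16×10⁻⁶ C)(-5.13×10⁵ V) = -3.67 J.

-3.67 J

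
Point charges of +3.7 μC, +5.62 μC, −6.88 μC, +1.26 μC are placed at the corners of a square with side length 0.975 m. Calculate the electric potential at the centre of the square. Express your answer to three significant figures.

Electric potential is a scalar, so the contributions from each charge add algebraically: V = Σ kqᵢ/rᵢ.
The distance from each corner to the centre is a√2/2 = 0.689 m.
V = k[(3.70×10⁻⁶)/(0.689) + (5.62×10⁻⁶)/(0.689) + (-6.88×10⁻⁶)/(0.689) + (1.26×10⁻⁶)/(0.689)] = 4.82×10⁴ V.

4.82×10⁴ V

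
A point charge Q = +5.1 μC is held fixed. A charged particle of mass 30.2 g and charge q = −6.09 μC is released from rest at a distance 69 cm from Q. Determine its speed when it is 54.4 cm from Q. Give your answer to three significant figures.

Only the electrostatic force acts, so mechanical energy is conserved: ½mv² = U₁ − U₂ = kQq(1/r₁ − 1/r₂).
U₁ − U₂ = (8.99×10⁹ N·m²/C²)(5.10×10⁻⁶ C)(-6.09×10⁻⁶ C)(1/0.690 − 1/0.544) = 0.109 J.
v = √(2·0.109/0.0302) = 2.68 m/s.

2.68 m/s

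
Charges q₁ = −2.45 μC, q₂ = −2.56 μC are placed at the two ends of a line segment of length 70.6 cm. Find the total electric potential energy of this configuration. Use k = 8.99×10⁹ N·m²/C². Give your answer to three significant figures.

The work to assemble the configuration equals its total potential energy, U = Σ kqᵢqⱼ/rᵢⱼ over all pairs.
The separation is r = 0.706 m.
U = (0.0799) = 0.0799 J.

0.0799 J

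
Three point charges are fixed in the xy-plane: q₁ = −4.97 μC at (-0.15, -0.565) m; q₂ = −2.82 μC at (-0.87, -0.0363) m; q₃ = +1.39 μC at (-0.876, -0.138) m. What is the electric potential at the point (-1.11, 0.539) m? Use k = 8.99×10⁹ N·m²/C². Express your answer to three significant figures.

Electric potential is a scalar, so the contributions from each charge add algebraically: V = Σ kqᵢ/rᵢ.
Distances from the field point to each charge: r₁ = 1.46 m, r₂ = 0.623 m, r₃ = 0.716 m.
V = k[(-4.97×10⁻⁶)/(1.46) + (-2.82×10⁻⁶)/(0.623) + (1.39×10⁻⁶)/(0.716)] = -5.38×10⁴ V.

-5.38×10⁴ V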